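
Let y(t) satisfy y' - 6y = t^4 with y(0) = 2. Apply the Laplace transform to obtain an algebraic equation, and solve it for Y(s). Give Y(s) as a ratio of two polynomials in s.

Y(s) = (2*s^5 + 24)/(s^6 - 6*s^5)

Apply the Laplace transform to the equation.
The derivative rules (L{y'} = sY - y(0) = sY - 2) turn the left side into (s - 6)Y - (2).
The right side is L{t^4} = 24/s^5.
So (s - 6)Y = 24/s^5 + (2).
Isolate Y and clear denominators.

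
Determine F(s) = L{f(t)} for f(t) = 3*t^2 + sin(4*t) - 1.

F(s) = 4/(s^2 + 16) - 1/s + 6/s^3

By linearity of the Laplace transform, transform each term separately.
L{sin(4t)} = 4/(s^2 + 16); L{-1} = -1/s; (3)·[L{t^2} = 2!/s^3 = 2/s^3].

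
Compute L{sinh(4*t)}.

4/(s^2 - 16)

L{sinh(4t)} = 4/(s^2 - 16).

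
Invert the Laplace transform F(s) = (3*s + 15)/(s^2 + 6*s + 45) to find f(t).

f(t) = exp(-3*t)*sin(6*t) + 3*exp(-3*t)*cos(6*t)

Complete the square in the denominator: s^2 + 6*s + 45 = (s + 3)^2 + 6^2.
Split the numerator to match: 3*s + 15 = 3·(s + 3) + 1·6.
Invert each term: 3·(s + 3)/((s + 3)^2 + 36) ↔ 3e^(-3t)cos(6t); 1·6/((s + 3)^2 + 36) ↔ e^(-3t)sin(6t).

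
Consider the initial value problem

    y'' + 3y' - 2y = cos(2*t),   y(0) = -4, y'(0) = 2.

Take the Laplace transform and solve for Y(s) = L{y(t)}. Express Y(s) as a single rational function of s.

Apply the Laplace transform to the equation.
With L{y''} = s^2 Y - s·y(0) - y'(0) and L{y'} = sY - y(0), with y(0) = -4, y'(0) = 2: the LHS transforms to (s^2 + 3*s - 2)Y - (-4*s - 10).
The right side is L{cos(2*t)} = s/(s^2 + 4).
So (s^2 + 3*s - 2)Y = s/(s^2 + 4) + (-4*s - 10).
Isolate Y and clear denominators.

Y(s) = (-4*s^3 - 10*s^2 - 15*s - 40)/(s^4 + 3*s^3 + 2*s^2 + 12*s - 8)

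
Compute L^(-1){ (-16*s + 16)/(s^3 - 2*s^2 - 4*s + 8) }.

-4*t*exp(2*t) - 3*exp(2*t) + 3*exp(-2*t)

Factor the denominator: s^3 - 2*s^2 - 4*s + 8 = (s - 2)^2*(s + 2).
Partial fraction decomposition gives [-3/(s - 2)] + [-4/(s - 2)^2] + [3/(s + 2)].
Invert each term: -3/(s - 2) ↔ -3e^(2t); -4/(s - 2)^2 ↔ -4t·e^(2t); 3/(s + 2) ↔ 3e^(-2t).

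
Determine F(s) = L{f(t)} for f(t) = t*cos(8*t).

L{cos(8t)} = s/(s^2 + 64).
Then apply L{t·g(t)} = -d/ds[G(s)] with G(s) = s/(s^2 + 64):
differentiating 1 time and applying the sign gives (s - 8)*(s + 8)/(s^2 + 64)^2.

F(s) = (s - 8)*(s + 8)/(s^2 + 64)^2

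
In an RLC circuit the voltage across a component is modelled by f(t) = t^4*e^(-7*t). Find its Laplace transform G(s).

G(s) = 24/(s + 7)^5

L{t^4} = 4!/s^5 = 24/s^5.
By the first shifting theorem, multiplying by e^(-7t) replaces s with s + 7.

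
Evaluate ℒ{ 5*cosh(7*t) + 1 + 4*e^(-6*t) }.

5*s/(s^2 - 49) + 4/(s + 6) + 1/s

The transform is linear, so treat each term independently.
L{1} = 1/s; (4)·[L{e^(-6t)} = 1/(s + 6)]; (5)·[L{cosh(7t)} = s/(s^2 - 49)].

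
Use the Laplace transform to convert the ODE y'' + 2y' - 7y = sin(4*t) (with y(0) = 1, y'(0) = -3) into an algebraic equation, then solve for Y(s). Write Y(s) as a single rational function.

Y(s) = (s^3 - s^2 + 16*s - 12)/(s^4 + 2*s^3 + 9*s^2 + 32*s - 112)

Laplace-transform each side.
Using L{y''} = s^2 Y - s·y(0) - y'(0) and L{y'} = sY - y(0), with y(0) = 1, y'(0) = -3, the left side becomes (s^2 + 2*s - 7)Y - (s - 1).
The right side is L{sin(4*t)} = 4/(s^2 + 16).
So (s^2 + 2*s - 7)Y = 4/(s^2 + 16) + (s - 1).
Solve for Y(s) and write it as one ratio of polynomials.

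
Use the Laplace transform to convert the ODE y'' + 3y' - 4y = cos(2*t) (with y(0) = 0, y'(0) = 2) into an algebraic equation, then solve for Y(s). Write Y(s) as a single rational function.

Laplace-transform each side.
The derivative rules (L{y''} = s^2 Y - s·y(0) - y'(0) and L{y'} = sY - y(0), with y(0) = 0, y'(0) = 2) turn the left side into (s^2 + 3*s - 4)Y - (2).
The right side is L{cos(2*t)} = s/(s^2 + 4).
So (s^2 + 3*s - 4)Y = s/(s^2 + 4) + (2).
Solve for Y(s) and write it as one ratio of polynomials.

Y(s) = (2*s^2 + s + 8)/(s^4 + 3*s^3 + 12*s - 16)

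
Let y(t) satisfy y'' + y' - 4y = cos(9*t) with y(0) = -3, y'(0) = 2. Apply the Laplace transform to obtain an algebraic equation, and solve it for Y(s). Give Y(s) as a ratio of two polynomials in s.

Laplace-transform each side.
With L{y''} = s^2 Y - s·y(0) - y'(0) and L{y'} = sY - y(0), with y(0) = -3, y'(0) = 2: the LHS transforms to (s^2 + s - 4)Y - (-3*s - 1).
The right side is L{cos(9*t)} = s/(s^2 + 81).
So (s^2 + s - 4)Y = s/(s^2 + 81) + (-3*s - 1).
Solve for Y(s) and write it as one ratio of polynomials.

Y(s) = (-3*s^3 - s^2 - 242*s - 81)/(s^4 + s^3 + 77*s^2 + 81*s - 324)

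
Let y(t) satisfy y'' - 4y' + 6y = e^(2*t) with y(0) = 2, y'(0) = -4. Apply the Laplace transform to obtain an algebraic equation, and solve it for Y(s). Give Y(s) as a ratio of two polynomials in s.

Y(s) = (2*s^2 - 16*s + 25)/(s^3 - 6*s^2 + 14*s - 12)

Laplace-transform each side.
With L{y''} = s^2 Y - s·y(0) - y'(0) and L{y'} = sY - y(0), with y(0) = 2, y'(0) = -4: the LHS transforms to (s^2 - 4*s + 6)Y - (2*s - 12).
The right side is L{e^(2*t)} = 1/(s - 2).
So (s^2 - 4*s + 6)Y = 1/(s - 2) + (2*s - 12).
Solve for Y(s) and write it as one ratio of polynomials.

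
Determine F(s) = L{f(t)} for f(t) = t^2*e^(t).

L{e^(t)} = 1/(s - 1).
Then apply L{t^2·g(t)} = (-1)^2 d^2/ds^2[G(s)] with G(s) = 1/(s - 1):
differentiating 2 times and applying the sign gives 2/(s - 1)^3.

F(s) = 2/(s - 1)^3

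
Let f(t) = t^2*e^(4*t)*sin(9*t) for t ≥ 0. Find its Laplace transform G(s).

L{sin(9t)} = 9/(s^2 + 81).
Multiplying by e^(4t) shifts s → s - 4, so L{e^(4*t)*sin(9*t)} = 9/((s - 4)^2 + 81).
Then apply L{t^2·g(t)} = (-1)^2 d^2/ds^2[H(s)] with H(s) = 9/((s - 4)^2 + 81):
differentiating 2 times and applying the sign gives 54*(s^2 - 8*s - 11)/(s^2 - 8*s + 97)^3.

G(s) = 54*(s^2 - 8*s - 11)/(s^2 - 8*s + 97)^3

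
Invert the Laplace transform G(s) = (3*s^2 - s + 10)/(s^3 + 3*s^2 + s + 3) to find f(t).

Factor the denominator: s^3 + 3*s^2 + s + 3 = (s + 3)*(s^2 + 1).
Partial fraction decomposition gives [4/(s + 3)] + [-s/(s^2 + 1)] + [2/(s^2 + 1)].
Invert each term: 4/(s + 3) ↔ 4e^(-3t); -1·s/(s^2 + 1) ↔ -cos(t); 2·1/(s^2 + 1) ↔ 2sin(t).

f(t) = 2*sin(t) - cos(t) + 4*exp(-3*t)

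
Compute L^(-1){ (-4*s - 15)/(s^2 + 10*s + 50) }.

Complete the square in the denominator: s^2 + 10*s + 50 = (s + 5)^2 + 5^2.
Split the numerator to match: -4*s - 15 = -4·(s + 5) + 1·5.
Invert each term: -4·(s + 5)/((s + 5)^2 + 25) ↔ -4e^(-5t)cos(5t); 1·5/((s + 5)^2 + 25) ↔ e^(-5t)sin(5t).

exp(-5*t)*sin(5*t) - 4*exp(-5*t)*cos(5*t)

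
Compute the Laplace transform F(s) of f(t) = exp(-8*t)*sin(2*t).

L{sin(2t)} = 2/(s^2 + 4).
By the first shifting theorem, multiplying by e^(-8t) replaces s with s + 8.

F(s) = 2/((s + 8)^2 + 4)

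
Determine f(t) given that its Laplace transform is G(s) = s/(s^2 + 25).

f(t) = cos(5*t)

Since L{cos(5t)} = s/(s^2 + 25), the inverse is cos(5*t).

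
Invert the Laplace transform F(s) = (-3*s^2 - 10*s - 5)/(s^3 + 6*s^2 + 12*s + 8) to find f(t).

Factor the denominator: s^3 + 6*s^2 + 12*s + 8 = (s + 2)^3.
Partial fraction decomposition gives [-3/(s + 2)] + [2/(s + 2)^2] + [3/(s + 2)^3].
Invert each term: -3/(s + 2) ↔ -3e^(-2t); 2/(s + 2)^2 ↔ 2t·e^(-2t); 3/(s + 2)^3 ↔ (3/2)t^2·e^(-2t).

f(t) = 3*t^2*exp(-2*t)/2 + 2*t*exp(-2*t) - 3*exp(-2*t)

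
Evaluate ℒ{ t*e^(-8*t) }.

L{e^(-8t)} = 1/(s + 8).
Then apply L{t·g(t)} = -d/ds[G(s)] with G(s) = 1/(s + 8):
differentiating 1 time and applying the sign gives (s + 8)^(-2).

(s + 8)^(-2)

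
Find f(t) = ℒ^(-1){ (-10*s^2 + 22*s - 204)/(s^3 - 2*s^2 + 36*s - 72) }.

f(t) = -5*exp(2*t) + 2*sin(6*t) - 5*cos(6*t)

Factor the denominator: s^3 - 2*s^2 + 36*s - 72 = (s - 2)*(s^2 + 36).
Partial fraction decomposition gives [-5/(s - 2)] + [-5*s/(s^2 + 36)] + [12/(s^2 + 36)].
Invert each term: -5/(s - 2) ↔ -5e^(2t); -5·s/(s^2 + 36) ↔ -5cos(6t); 2·6/(s^2 + 36) ↔ 2sin(6t).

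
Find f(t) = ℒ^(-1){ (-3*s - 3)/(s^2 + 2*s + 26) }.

Rewrite the denominator: s^2 + 2*s + 26 = (s + 1)^2 + 25.
The form in (s + 1) signals a first-shifting-theorem factor e^(-t).
Since L{cos(5t)} = s/(s^2 + 25), the inverse is e^(-t)*cos(5*t), scaled by -3.

f(t) = -3*exp(-t)*cos(5*t)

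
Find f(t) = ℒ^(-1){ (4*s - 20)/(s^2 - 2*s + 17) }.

f(t) = -4*exp(t)*sin(4*t) + 4*exp(t)*cos(4*t)

Complete the square in the denominator: s^2 - 2*s + 17 = (s - 1)^2 + 4^2.
Split the numerator to match: 4*s - 20 = 4·(s - 1) - 4·4.
Invert each term: 4·(s - 1)/((s - 1)^2 + 16) ↔ 4e^(t)cos(4t); -4·4/((s - 1)^2 + 16) ↔ -4e^(t)sin(4t).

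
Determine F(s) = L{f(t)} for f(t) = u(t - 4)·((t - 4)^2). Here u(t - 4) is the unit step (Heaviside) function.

By the second shifting theorem, L{u(t - c)·g(t - c)} = e^(-cs)·G(s) with c = 4 and G(s) = L{g(t)}.
L{t^2} = 2!/s^3 = 2/s^3.

F(s) = 2*exp(-4*s)/s^3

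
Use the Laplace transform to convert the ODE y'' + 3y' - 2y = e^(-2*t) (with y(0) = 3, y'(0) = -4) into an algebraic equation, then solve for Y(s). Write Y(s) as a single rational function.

Transform both sides with L{·}.
With L{y''} = s^2 Y - s·y(0) - y'(0) and L{y'} = sY - y(0), with y(0) = 3, y'(0) = -4: the LHS transforms to (s^2 + 3*s - 2)Y - (3*s + 5).
The right side is L{e^(-2*t)} = 1/(s + 2).
So (s^2 + 3*s - 2)Y = 1/(s + 2) + (3*s + 5).
Divide through and combine into a single rational function.

Y(s) = (3*s^2 + 11*s + 11)/(s^3 + 5*s^2 + 4*s - 4)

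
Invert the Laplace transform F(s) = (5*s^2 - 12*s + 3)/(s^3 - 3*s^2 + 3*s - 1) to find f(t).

Factor the denominator: s^3 - 3*s^2 + 3*s - 1 = (s - 1)^3.
Partial fraction decomposition gives [5/(s - 1)] + [-2/(s - 1)^2] + [-4/(s - 1)^3].
Invert each term: 5/(s - 1) ↔ 5e^(t); -2/(s - 1)^2 ↔ -2t·e^(t); -4/(s - 1)^3 ↔ (-2)t^2·e^(t).

f(t) = -2*t^2*exp(t) - 2*t*exp(t) + 5*exp(t)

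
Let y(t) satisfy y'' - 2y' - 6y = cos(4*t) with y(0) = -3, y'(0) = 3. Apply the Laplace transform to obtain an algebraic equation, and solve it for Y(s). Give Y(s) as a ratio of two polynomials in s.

Transform both sides with L{·}.
The derivative rules (L{y''} = s^2 Y - s·y(0) - y'(0) and L{y'} = sY - y(0), with y(0) = -3, y'(0) = 3) turn the left side into (s^2 - 2*s - 6)Y - (-3*s + 9).
The right side is L{cos(4*t)} = s/(s^2 + 16).
So (s^2 - 2*s - 6)Y = s/(s^2 + 16) + (-3*s + 9).
Divide through and combine into a single rational function.

Y(s) = (-3*s^3 + 9*s^2 - 47*s + 144)/(s^4 - 2*s^3 + 10*s^2 - 32*s - 96)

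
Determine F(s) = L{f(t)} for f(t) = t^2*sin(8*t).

F(s) = 16*(3*s^2 - 64)/(s^2 + 64)^3

L{sin(8t)} = 8/(s^2 + 64).
Then apply L{t^2·g(t)} = (-1)^2 d^2/ds^2[G(s)] with G(s) = 8/(s^2 + 64):
differentiating 2 times and applying the sign gives 16*(3*s^2 - 64)/(s^2 + 64)^3.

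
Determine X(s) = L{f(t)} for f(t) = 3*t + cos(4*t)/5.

Apply the Laplace transform termwise.
(3)·[L{t} = 1!/s^2 = 1/s^2]; (1/5)·[L{cos(4t)} = s/(s^2 + 16)].

X(s) = s/(5*(s^2 + 16)) + 3/s^2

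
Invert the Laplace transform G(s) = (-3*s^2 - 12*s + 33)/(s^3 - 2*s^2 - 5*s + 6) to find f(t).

Factor the denominator: s^3 - 2*s^2 - 5*s + 6 = (s - 3)*(s - 1)*(s + 2).
Partial fraction decomposition gives [3/(s + 2)] + [-3/(s - 1)] + [-3/(s - 3)].
Invert each term: 3/(s + 2) ↔ 3e^(-2t); -3/(s - 1) ↔ -3e^(t); -3/(s - 3) ↔ -3e^(3t).

f(t) = -3*exp(3*t) - 3*exp(t) + 3*exp(-2*t)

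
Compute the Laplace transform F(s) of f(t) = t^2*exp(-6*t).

L{e^(-6t)} = 1/(s + 6).
Then apply L{t^2·g(t)} = (-1)^2 d^2/ds^2[G(s)] with G(s) = 1/(s + 6):
differentiating 2 times and applying the sign gives 2/(s + 6)^3.

F(s) = 2/(s + 6)^3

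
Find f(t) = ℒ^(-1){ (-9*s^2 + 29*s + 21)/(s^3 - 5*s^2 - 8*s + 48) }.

f(t) = -t*exp(4*t) - 6*exp(4*t) - 3*exp(-3*t)

Factor the denominator: s^3 - 5*s^2 - 8*s + 48 = (s - 4)^2*(s + 3).
Partial fraction decomposition gives [-6/(s - 4)] + [-1/(s - 4)^2] + [-3/(s + 3)].
Invert each term: -6/(s - 4) ↔ -6e^(4t); -1/(s - 4)^2 ↔ -t·e^(4t); -3/(s + 3) ↔ -3e^(-3t).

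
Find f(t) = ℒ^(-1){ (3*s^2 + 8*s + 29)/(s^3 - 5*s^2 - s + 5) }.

Factor the denominator: s^3 - 5*s^2 - s + 5 = (s - 5)*(s - 1)*(s + 1).
Partial fraction decomposition gives [2/(s + 1)] + [6/(s - 5)] + [-5/(s - 1)].
Invert each term: 2/(s + 1) ↔ 2e^(-t); 6/(s - 5) ↔ 6e^(5t); -5/(s - 1) ↔ -5e^(t).

f(t) = 6*exp(5*t) - 5*exp(t) + 2*exp(-t)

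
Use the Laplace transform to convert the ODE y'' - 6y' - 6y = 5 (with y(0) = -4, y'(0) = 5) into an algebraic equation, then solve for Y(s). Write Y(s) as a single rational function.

Apply the Laplace transform to the equation.
With L{y''} = s^2 Y - s·y(0) - y'(0) and L{y'} = sY - y(0), with y(0) = -4, y'(0) = 5: the LHS transforms to (s^2 - 6*s - 6)Y - (-4*s + 29).
The right side is L{5} = 5/s.
So (s^2 - 6*s - 6)Y = 5/s + (-4*s + 29).
Solve for Y(s) and write it as one ratio of polynomials.

Y(s) = (-4*s^2 + 29*s + 5)/(s^3 - 6*s^2 - 6*s)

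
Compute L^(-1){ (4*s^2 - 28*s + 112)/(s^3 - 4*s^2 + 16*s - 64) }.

2*exp(4*t) - 5*sin(4*t) + 2*cos(4*t)

Factor the denominator: s^3 - 4*s^2 + 16*s - 64 = (s - 4)*(s^2 + 16).
Partial fraction decomposition gives [2/(s - 4)] + [2*s/(s^2 + 16)] + [-20/(s^2 + 16)].
Invert each term: 2/(s - 4) ↔ 2e^(4t); 2·s/(s^2 + 16) ↔ 2cos(4t); -5·4/(s^2 + 16) ↔ -5sin(4t).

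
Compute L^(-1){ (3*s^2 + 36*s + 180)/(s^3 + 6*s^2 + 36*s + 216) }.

Factor the denominator: s^3 + 6*s^2 + 36*s + 216 = (s + 6)*(s^2 + 36).
Partial fraction decomposition gives [1/(s + 6)] + [2*s/(s^2 + 36)] + [24/(s^2 + 36)].
Invert each term: 1/(s + 6) ↔ e^(-6t); 2·s/(s^2 + 36) ↔ 2cos(6t); 4·6/(s^2 + 36) ↔ 4sin(6t).

4*sin(6*t) + 2*cos(6*t) + exp(-6*t)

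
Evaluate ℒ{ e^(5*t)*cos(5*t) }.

(s - 5)/((s - 5)^2 + 25)

L{cos(5t)} = s/(s^2 + 25).
By the first shifting theorem, multiplying by e^(5t) replaces s with s - 5.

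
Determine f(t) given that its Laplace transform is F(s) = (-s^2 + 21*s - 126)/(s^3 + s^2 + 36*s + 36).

Factor the denominator: s^3 + s^2 + 36*s + 36 = (s + 1)*(s^2 + 36).
Partial fraction decomposition gives [-4/(s + 1)] + [3*s/(s^2 + 36)] + [18/(s^2 + 36)].
Invert each term: -4/(s + 1) ↔ -4e^(-t); 3·s/(s^2 + 36) ↔ 3cos(6t); 3·6/(s^2 + 36) ↔ 3sin(6t).

f(t) = 3*sin(6*t) + 3*cos(6*t) - 4*exp(-t)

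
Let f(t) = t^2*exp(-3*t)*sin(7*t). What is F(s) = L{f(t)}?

L{sin(7t)} = 7/(s^2 + 49).
Multiplying by e^(-3t) shifts s → s + 3, so L{exp(-3*t)*sin(7*t)} = 7/((s + 3)^2 + 49).
Then apply L{t^2·g(t)} = (-1)^2 d^2/ds^2[G(s)] with G(s) = 7/((s + 3)^2 + 49):
differentiating 2 times and applying the sign gives 14*(3*s^2 + 18*s - 22)/(s^2 + 6*s + 58)^3.

F(s) = 14*(3*s^2 + 18*s - 22)/(s^2 + 6*s + 58)^3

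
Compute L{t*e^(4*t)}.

(s - 4)^(-2)

L{e^(4t)} = 1/(s - 4).
Then apply L{t·g(t)} = -d/ds[H(s)] with H(s) = 1/(s - 4):
differentiating 1 time and applying the sign gives (s - 4)^(-2).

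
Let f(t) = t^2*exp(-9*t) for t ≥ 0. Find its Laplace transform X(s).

L{e^(-9t)} = 1/(s + 9).
Then apply L{t^2·g(t)} = (-1)^2 d^2/ds^2[G(s)] with G(s) = 1/(s + 9):
differentiating 2 times and applying the sign gives 2/(s + 9)^3.

X(s) = 2/(s + 9)^3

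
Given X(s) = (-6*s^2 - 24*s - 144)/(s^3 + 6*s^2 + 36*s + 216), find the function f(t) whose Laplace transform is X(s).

f(t) = -sin(6*t) - 3*cos(6*t) - 3*exp(-6*t)

Factor the denominator: s^3 + 6*s^2 + 36*s + 216 = (s + 6)*(s^2 + 36).
Partial fraction decomposition gives [-3/(s + 6)] + [-3*s/(s^2 + 36)] + [-6/(s^2 + 36)].
Invert each term: -3/(s + 6) ↔ -3e^(-6t); -3·s/(s^2 + 36) ↔ -3cos(6t); -1·6/(s^2 + 36) ↔ -sin(6t).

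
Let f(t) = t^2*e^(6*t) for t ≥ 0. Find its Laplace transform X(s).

L{e^(6t)} = 1/(s - 6).
Then apply L{t^2·g(t)} = (-1)^2 d^2/ds^2[G(s)] with G(s) = 1/(s - 6):
differentiating 2 times and applying the sign gives 2/(s - 6)^3.

X(s) = 2/(s - 6)^3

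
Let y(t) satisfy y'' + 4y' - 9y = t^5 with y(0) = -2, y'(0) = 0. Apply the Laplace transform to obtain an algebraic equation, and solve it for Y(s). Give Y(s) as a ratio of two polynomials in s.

Y(s) = (-2*s^7 - 8*s^6 + 120)/(s^8 + 4*s^7 - 9*s^6)

Take the Laplace transform of both sides.
With L{y''} = s^2 Y - s·y(0) - y'(0) and L{y'} = sY - y(0), with y(0) = -2, y'(0) = 0: the LHS transforms to (s^2 + 4*s - 9)Y - (-2*s - 8).
The right side is L{t^5} = 120/s^6.
So (s^2 + 4*s - 9)Y = 120/s^6 + (-2*s - 8).
Isolate Y and clear denominators.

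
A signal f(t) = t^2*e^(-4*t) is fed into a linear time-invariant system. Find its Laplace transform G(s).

G(s) = 2/(s + 4)^3

L{e^(-4t)} = 1/(s + 4).
Then apply L{t^2·g(t)} = (-1)^2 d^2/ds^2[H(s)] with H(s) = 1/(s + 4):
differentiating 2 times and applying the sign gives 2/(s + 4)^3.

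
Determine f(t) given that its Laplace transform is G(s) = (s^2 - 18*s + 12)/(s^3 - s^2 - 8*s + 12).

Factor the denominator: s^3 - s^2 - 8*s + 12 = (s - 2)^2*(s + 3).
Partial fraction decomposition gives [-2/(s - 2)] + [-4/(s - 2)^2] + [3/(s + 3)].
Invert each term: -2/(s - 2) ↔ -2e^(2t); -4/(s - 2)^2 ↔ -4t·e^(2t); 3/(s + 3) ↔ 3e^(-3t).

f(t) = -4*t*exp(2*t) - 2*exp(2*t) + 3*exp(-3*t)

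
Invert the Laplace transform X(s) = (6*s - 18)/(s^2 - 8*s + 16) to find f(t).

Factor the denominator: s^2 - 8*s + 16 = (s - 4)^2.
Partial fraction decomposition gives [6/(s - 4)] + [6/(s - 4)^2].
Invert each term: 6/(s - 4) ↔ 6e^(4t); 6/(s - 4)^2 ↔ 6t·e^(4t).

f(t) = 6*t*exp(4*t) + 6*exp(4*t)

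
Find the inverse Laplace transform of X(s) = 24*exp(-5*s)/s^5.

The factor e^(-5s) signals a time shift by c = 5 (second shifting theorem).
L{t^4} = 4!/s^5 = 24/s^5, so L^-1{24/s^5} = t^4.
Hence the inverse is u(t - 5) times that function evaluated at t - 5.

Heaviside(t - 5)*((t - 5)^4)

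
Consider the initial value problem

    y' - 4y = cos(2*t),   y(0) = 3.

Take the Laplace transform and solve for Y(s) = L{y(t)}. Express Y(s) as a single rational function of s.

Y(s) = (3*s^2 + s + 12)/(s^3 - 4*s^2 + 4*s - 16)

Take the Laplace transform of both sides.
Using L{y'} = sY - y(0) = sY - 3, the left side becomes (s - 4)Y - (3).
The right side is L{cos(2*t)} = s/(s^2 + 4).
So (s - 4)Y = s/(s^2 + 4) + (3).
Solve for Y(s) and write it as one ratio of polynomials.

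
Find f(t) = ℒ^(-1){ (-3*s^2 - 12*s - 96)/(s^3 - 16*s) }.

Factor the denominator: s^3 - 16*s = s*(s - 4)*(s + 4).
Partial fraction decomposition gives [6/s] + [-6/(s - 4)] + [-3/(s + 4)].
Invert each term: 6/(s - 0) ↔ 6e^(0t); -6/(s - 4) ↔ -6e^(4t); -3/(s + 4) ↔ -3e^(-4t).

f(t) = -6*exp(4*t) + 6 - 3*exp(-4*t)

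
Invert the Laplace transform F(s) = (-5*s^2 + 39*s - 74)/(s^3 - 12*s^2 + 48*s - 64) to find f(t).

Factor the denominator: s^3 - 12*s^2 + 48*s - 64 = (s - 4)^3.
Partial fraction decomposition gives [-5/(s - 4)] + [-1/(s - 4)^2] + [2/(s - 4)^3].
Invert each term: -5/(s - 4) ↔ -5e^(4t); -1/(s - 4)^2 ↔ -t·e^(4t); 2/(s - 4)^3 ↔ (1)t^2·e^(4t).

f(t) = t^2*exp(4*t) - t*exp(4*t) - 5*exp(4*t)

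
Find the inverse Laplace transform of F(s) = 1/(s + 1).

exp(-t)

Since L{e^(-t)} = 1/(s + 1), the inverse is e^(-t).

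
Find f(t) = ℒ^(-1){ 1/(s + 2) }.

f(t) = exp(-2*t)

Since L{e^(-2t)} = 1/(s + 2), the inverse is exp(-2*t).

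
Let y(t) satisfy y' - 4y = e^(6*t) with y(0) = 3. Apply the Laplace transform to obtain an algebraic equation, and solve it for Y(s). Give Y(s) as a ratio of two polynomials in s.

Y(s) = (3*s - 17)/(s^2 - 10*s + 24)

Apply the Laplace transform to the equation.
The derivative rules (L{y'} = sY - y(0) = sY - 3) turn the left side into (s - 4)Y - (3).
The right side is L{e^(6*t)} = 1/(s - 6).
So (s - 4)Y = 1/(s - 6) + (3).
Isolate Y and clear denominators.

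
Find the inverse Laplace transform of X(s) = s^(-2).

t

Since L{t} = 1!/s^2 = 1/s^2, the inverse is t.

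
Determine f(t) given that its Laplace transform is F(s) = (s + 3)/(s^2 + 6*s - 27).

f(t) = exp(-3*t)*cosh(6*t)

Rewrite the denominator: s^2 + 6*s - 27 = (s + 3)^2 - 36.
The form in (s + 3) signals a first-shifting-theorem factor e^(-3t).
Since L{cosh(6t)} = s/(s^2 - 36), the inverse is exp(-3*t)*cosh(6*t).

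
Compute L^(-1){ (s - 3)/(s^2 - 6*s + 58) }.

Rewrite the denominator: s^2 - 6*s + 58 = (s - 3)^2 + 49.
The form in (s - 3) signals a first-shifting-theorem factor e^(3t).
Since L{cos(7t)} = s/(s^2 + 49), the inverse is e^(3*t)*cos(7*t).

exp(3*t)*cos(7*t)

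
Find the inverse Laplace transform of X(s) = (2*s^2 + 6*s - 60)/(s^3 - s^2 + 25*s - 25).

-2*exp(t) + 2*sin(5*t) + 4*cos(5*t)

Factor the denominator: s^3 - s^2 + 25*s - 25 = (s - 1)*(s^2 + 25).
Partial fraction decomposition gives [-2/(s - 1)] + [4*s/(s^2 + 25)] + [10/(s^2 + 25)].
Invert each term: -2/(s - 1) ↔ -2e^(t); 4·s/(s^2 + 25) ↔ 4cos(5t); 2·5/(s^2 + 25) ↔ 2sin(5t).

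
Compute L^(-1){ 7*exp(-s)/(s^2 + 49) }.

Heaviside(t - 1)*(sin(7*t - 7))

The factor e^(-s) signals a time shift by c = 1 (second shifting theorem).
L{sin(7t)} = 7/(s^2 + 49), so L^-1{7/(s^2 + 49)} = sin(7*t).
Hence the inverse is u(t - 1) times that function evaluated at t - 1.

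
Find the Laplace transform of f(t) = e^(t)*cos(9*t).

(s - 1)/((s - 1)^2 + 81)

L{cos(9t)} = s/(s^2 + 81).
By the first shifting theorem, multiplying by e^(t) replaces s with s - 1.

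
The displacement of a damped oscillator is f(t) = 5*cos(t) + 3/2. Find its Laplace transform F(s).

Apply the Laplace transform termwise.
L{3/2} = (3/2)/s; (5)·[L{cos(t)} = s/(s^2 + 1)].

F(s) = 5*s/(s^2 + 1) + 3/(2*s)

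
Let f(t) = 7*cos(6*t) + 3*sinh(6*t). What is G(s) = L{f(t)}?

The transform is linear, so treat each term independently.
(3)·[L{sinh(6t)} = 6/(s^2 - 36)]; (7)·[L{cos(6t)} = s/(s^2 + 36)].

G(s) = 7*s/(s^2 + 36) + 18/(s^2 - 36)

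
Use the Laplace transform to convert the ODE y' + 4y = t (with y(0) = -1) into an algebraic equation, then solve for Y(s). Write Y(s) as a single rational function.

Y(s) = (-s^2 + 1)/(s^3 + 4*s^2)

Transform both sides with L{·}.
Using L{y'} = sY - y(0) = sY - (-1), the left side becomes (s + 4)Y - (-1).
The right side is L{t} = s^(-2).
So (s + 4)Y = s^(-2) + (-1).
Divide through and combine into a single rational function.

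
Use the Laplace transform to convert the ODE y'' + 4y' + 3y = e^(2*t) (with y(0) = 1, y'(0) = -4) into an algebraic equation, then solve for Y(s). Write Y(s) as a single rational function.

Y(s) = (s^2 - 2*s + 1)/(s^3 + 2*s^2 - 5*s - 6)

Take the Laplace transform of both sides.
The derivative rules (L{y''} = s^2 Y - s·y(0) - y'(0) and L{y'} = sY - y(0), with y(0) = 1, y'(0) = -4) turn the left side into (s^2 + 4*s + 3)Y - (s).
The right side is L{e^(2*t)} = 1/(s - 2).
So (s^2 + 4*s + 3)Y = 1/(s - 2) + (s).
Divide through and combine into a single rational function.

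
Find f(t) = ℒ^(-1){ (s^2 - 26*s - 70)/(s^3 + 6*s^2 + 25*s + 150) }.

f(t) = -4*sin(5*t) - cos(5*t) + 2*exp(-6*t)

Factor the denominator: s^3 + 6*s^2 + 25*s + 150 = (s + 6)*(s^2 + 25).
Partial fraction decomposition gives [2/(s + 6)] + [-s/(s^2 + 25)] + [-20/(s^2 + 25)].
Invert each term: 2/(s + 6) ↔ 2e^(-6t); -1·s/(s^2 + 25) ↔ -cos(5t); -4·5/(s^2 + 25) ↔ -4sin(5t).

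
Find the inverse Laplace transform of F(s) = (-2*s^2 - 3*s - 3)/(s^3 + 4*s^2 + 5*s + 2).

Factor the denominator: s^3 + 4*s^2 + 5*s + 2 = (s + 1)^2*(s + 2).
Partial fraction decomposition gives [3/(s + 1)] + [-2/(s + 1)^2] + [-5/(s + 2)].
Invert each term: 3/(s + 1) ↔ 3e^(-t); -2/(s + 1)^2 ↔ -2t·e^(-t); -5/(s + 2) ↔ -5e^(-2t).

-2*t*exp(-t) + 3*exp(-t) - 5*exp(-2*t)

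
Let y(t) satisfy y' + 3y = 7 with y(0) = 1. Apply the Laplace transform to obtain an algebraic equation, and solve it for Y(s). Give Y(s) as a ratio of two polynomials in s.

Transform both sides with L{·}.
With L{y'} = sY - y(0) = sY - 1: the LHS transforms to (s + 3)Y - (1).
The right side is L{7} = 7/s.
So (s + 3)Y = 7/s + (1).
Isolate Y and clear denominators.

Y(s) = (s + 7)/(s^2 + 3*s)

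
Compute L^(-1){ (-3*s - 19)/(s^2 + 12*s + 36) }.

-t*exp(-6*t) - 3*exp(-6*t)

Factor the denominator: s^2 + 12*s + 36 = (s + 6)^2.
Partial fraction decomposition gives [-3/(s + 6)] + [-1/(s + 6)^2].
Invert each term: -3/(s + 6) ↔ -3e^(-6t); -1/(s + 6)^2 ↔ -t·e^(-6t).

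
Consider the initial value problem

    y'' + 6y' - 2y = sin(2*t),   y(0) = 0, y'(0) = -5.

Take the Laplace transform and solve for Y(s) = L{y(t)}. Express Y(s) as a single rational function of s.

Y(s) = (-5*s^2 - 18)/(s^4 + 6*s^3 + 2*s^2 + 24*s - 8)

Laplace-transform each side.
Using L{y''} = s^2 Y - s·y(0) - y'(0) and L{y'} = sY - y(0), with y(0) = 0, y'(0) = -5, the left side becomes (s^2 + 6*s - 2)Y - (-5).
The right side is L{sin(2*t)} = 2/(s^2 + 4).
So (s^2 + 6*s - 2)Y = 2/(s^2 + 4) + (-5).
Solve for Y(s) and write it as one ratio of polynomials.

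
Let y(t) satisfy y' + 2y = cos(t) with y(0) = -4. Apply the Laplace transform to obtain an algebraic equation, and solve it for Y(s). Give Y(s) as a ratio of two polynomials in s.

Take the Laplace transform of both sides.
With L{y'} = sY - y(0) = sY - (-4): the LHS transforms to (s + 2)Y - (-4).
The right side is L{cos(t)} = s/(s^2 + 1).
So (s + 2)Y = s/(s^2 + 1) + (-4).
Isolate Y and clear denominators.

Y(s) = (-4*s^2 + s - 4)/(s^3 + 2*s^2 + s + 2)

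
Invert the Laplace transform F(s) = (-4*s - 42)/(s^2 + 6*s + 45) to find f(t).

f(t) = -5*exp(-3*t)*sin(6*t) - 4*exp(-3*t)*cos(6*t)

Complete the square in the denominator: s^2 + 6*s + 45 = (s + 3)^2 + 6^2.
Split the numerator to match: -4*s - 42 = -4·(s + 3) - 5·6.
Invert each term: -4·(s + 3)/((s + 3)^2 + 36) ↔ -4e^(-3t)cos(6t); -5·6/((s + 3)^2 + 36) ↔ -5e^(-3t)sin(6t).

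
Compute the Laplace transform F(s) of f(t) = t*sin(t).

L{sin(t)} = 1/(s^2 + 1).
Then apply L{t·g(t)} = -d/ds[G(s)] with G(s) = 1/(s^2 + 1):
differentiating 1 time and applying the sign gives 2*s/(s^2 + 1)^2.

F(s) = 2*s/(s^2 + 1)^2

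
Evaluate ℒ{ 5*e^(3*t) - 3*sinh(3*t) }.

By linearity of the Laplace transform, transform each term separately.
(5)·[L{e^(3t)} = 1/(s - 3)]; (-3)·[L{sinh(3t)} = 3/(s^2 - 9)].

-9/(s^2 - 9) + 5/(s - 3)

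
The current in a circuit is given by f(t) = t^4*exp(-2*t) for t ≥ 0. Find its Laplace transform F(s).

F(s) = 24/(s + 2)^5

L{t^4} = 4!/s^5 = 24/s^5.
By the first shifting theorem, multiplying by e^(-2t) replaces s with s + 2.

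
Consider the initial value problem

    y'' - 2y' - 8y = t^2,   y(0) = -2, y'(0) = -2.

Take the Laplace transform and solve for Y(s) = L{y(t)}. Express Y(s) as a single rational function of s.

Laplace-transform each side.
With L{y''} = s^2 Y - s·y(0) - y'(0) and L{y'} = sY - y(0), with y(0) = -2, y'(0) = -2: the LHS transforms to (s^2 - 2*s - 8)Y - (-2*s + 2).
The right side is L{t^2} = 2/s^3.
So (s^2 - 2*s - 8)Y = 2/s^3 + (-2*s + 2).
Divide through and combine into a single rational function.

Y(s) = (-2*s^4 + 2*s^3 + 2)/(s^5 - 2*s^4 - 8*s^3)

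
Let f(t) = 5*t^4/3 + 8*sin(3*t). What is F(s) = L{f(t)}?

F(s) = 24/(s^2 + 9) + 40/s^5

Apply the Laplace transform termwise.
(8)·[L{sin(3t)} = 3/(s^2 + 9)]; (5/3)·[L{t^4} = 4!/s^5 = 24/s^5].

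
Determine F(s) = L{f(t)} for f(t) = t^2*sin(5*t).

F(s) = 10*(3*s^2 - 25)/(s^2 + 25)^3

L{sin(5t)} = 5/(s^2 + 25).
Then apply L{t^2·g(t)} = (-1)^2 d^2/ds^2[G(s)] with G(s) = 5/(s^2 + 25):
differentiating 2 times and applying the sign gives 10*(3*s^2 - 25)/(s^2 + 25)^3.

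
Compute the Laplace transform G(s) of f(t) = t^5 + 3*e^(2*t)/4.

By linearity of the Laplace transform, transform each term separately.
(3/4)·[L{e^(2t)} = 1/(s - 2)]; L{t^5} = 5!/s^6 = 120/s^6.

G(s) = 3/(4*(s - 2)) + 120/s^6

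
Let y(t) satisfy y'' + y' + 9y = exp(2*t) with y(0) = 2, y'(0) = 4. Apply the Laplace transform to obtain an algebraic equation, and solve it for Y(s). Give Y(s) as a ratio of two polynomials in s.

Y(s) = (2*s^2 + 2*s - 11)/(s^3 - s^2 + 7*s - 18)

Take the Laplace transform of both sides.
With L{y''} = s^2 Y - s·y(0) - y'(0) and L{y'} = sY - y(0), with y(0) = 2, y'(0) = 4: the LHS transforms to (s^2 + s + 9)Y - (2*s + 6).
The right side is L{exp(2*t)} = 1/(s - 2).
So (s^2 + s + 9)Y = 1/(s - 2) + (2*s + 6).
Divide through and combine into a single rational function.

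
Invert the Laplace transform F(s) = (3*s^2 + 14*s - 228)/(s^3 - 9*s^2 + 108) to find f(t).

Factor the denominator: s^3 - 9*s^2 + 108 = (s - 6)^2*(s + 3).
Partial fraction decomposition gives [6/(s - 6)] + [-4/(s - 6)^2] + [-3/(s + 3)].
Invert each term: 6/(s - 6) ↔ 6e^(6t); -4/(s - 6)^2 ↔ -4t·e^(6t); -3/(s + 3) ↔ -3e^(-3t).

f(t) = -4*t*exp(6*t) + 6*exp(6*t) - 3*exp(-3*t)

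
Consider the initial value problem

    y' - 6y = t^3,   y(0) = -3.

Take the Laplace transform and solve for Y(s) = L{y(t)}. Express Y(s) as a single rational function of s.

Y(s) = (-3*s^4 + 6)/(s^5 - 6*s^4)

Take the Laplace transform of both sides.
With L{y'} = sY - y(0) = sY - (-3): the LHS transforms to (s - 6)Y - (-3).
The right side is L{t^3} = 6/s^4.
So (s - 6)Y = 6/s^4 + (-3).
Solve for Y(s) and write it as one ratio of polynomials.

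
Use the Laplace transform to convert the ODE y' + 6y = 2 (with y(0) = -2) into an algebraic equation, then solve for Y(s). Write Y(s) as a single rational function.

Take the Laplace transform of both sides.
Using L{y'} = sY - y(0) = sY - (-2), the left side becomes (s + 6)Y - (-2).
The right side is L{2} = 2/s.
So (s + 6)Y = 2/s + (-2).
Solve for Y(s) and write it as one ratio of polynomials.

Y(s) = (-2*s + 2)/(s^2 + 6*s)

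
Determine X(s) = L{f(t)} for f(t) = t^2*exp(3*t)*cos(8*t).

X(s) = 2*(s - 3)*(s^2 - 6*s - 183)/(s^2 - 6*s + 73)^3

L{cos(8t)} = s/(s^2 + 64).
Multiplying by e^(3t) shifts s → s - 3, so L{exp(3*t)*cos(8*t)} = (s - 3)/((s - 3)^2 + 64).
Then apply L{t^2·g(t)} = (-1)^2 d^2/ds^2[G(s)] with G(s) = (s - 3)/((s - 3)^2 + 64):
differentiating 2 times and applying the sign gives 2*(s - 3)*(s^2 - 6*s - 183)/(s^2 - 6*s + 73)^3.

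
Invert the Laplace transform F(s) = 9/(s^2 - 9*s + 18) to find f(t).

f(t) = 3*exp(6*t) - 3*exp(3*t)

Factor the denominator: s^2 - 9*s + 18 = (s - 6)*(s - 3).
Partial fraction decomposition gives [-3/(s - 3)] + [3/(s - 6)].
Invert each term: -3/(s - 3) ↔ -3e^(3t); 3/(s - 6) ↔ 3e^(6t).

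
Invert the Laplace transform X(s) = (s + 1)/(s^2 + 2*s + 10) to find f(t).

Rewrite the denominator: s^2 + 2*s + 10 = (s + 1)^2 + 9.
The form in (s + 1) signals a first-shifting-theorem factor e^(-t).
Since L{cos(3t)} = s/(s^2 + 9), the inverse is e^(-t)*cos(3*t).

f(t) = exp(-t)*cos(3*t)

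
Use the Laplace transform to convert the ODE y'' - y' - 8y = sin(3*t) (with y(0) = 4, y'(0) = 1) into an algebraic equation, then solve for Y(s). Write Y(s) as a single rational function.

Y(s) = (4*s^3 - 3*s^2 + 36*s - 24)/(s^4 - s^3 + s^2 - 9*s - 72)

Take the Laplace transform of both sides.
Using L{y''} = s^2 Y - s·y(0) - y'(0) and L{y'} = sY - y(0), with y(0) = 4, y'(0) = 1, the left side becomes (s^2 - s - 8)Y - (4*s - 3).
The right side is L{sin(3*t)} = 3/(s^2 + 9).
So (s^2 - s - 8)Y = 3/(s^2 + 9) + (4*s - 3).
Isolate Y and clear denominators.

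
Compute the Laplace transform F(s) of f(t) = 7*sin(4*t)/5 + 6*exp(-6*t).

Apply the Laplace transform termwise.
(6)·[L{e^(-6t)} = 1/(s + 6)]; (7/5)·[L{sin(4t)} = 4/(s^2 + 16)].

F(s) = 28/(5*(s^2 + 16)) + 6/(s + 6)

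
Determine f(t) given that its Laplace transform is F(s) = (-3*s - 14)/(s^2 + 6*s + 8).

Factor the denominator: s^2 + 6*s + 8 = (s + 2)*(s + 4).
Partial fraction decomposition gives [1/(s + 4)] + [-4/(s + 2)].
Invert each term: 1/(s + 4) ↔ e^(-4t); -4/(s + 2) ↔ -4e^(-2t).

f(t) = -4*exp(-2*t) + exp(-4*t)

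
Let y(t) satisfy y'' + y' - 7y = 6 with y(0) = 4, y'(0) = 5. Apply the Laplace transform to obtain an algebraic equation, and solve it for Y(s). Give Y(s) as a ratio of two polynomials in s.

Transform both sides with L{·}.
Using L{y''} = s^2 Y - s·y(0) - y'(0) and L{y'} = sY - y(0), with y(0) = 4, y'(0) = 5, the left side becomes (s^2 + s - 7)Y - (4*s + 9).
The right side is L{6} = 6/s.
So (s^2 + s - 7)Y = 6/s + (4*s + 9).
Divide through and combine into a single rational function.

Y(s) = (4*s^2 + 9*s + 6)/(s^3 + s^2 - 7*s)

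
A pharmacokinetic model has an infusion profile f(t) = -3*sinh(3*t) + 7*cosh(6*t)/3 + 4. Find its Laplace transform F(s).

F(s) = 7*s/(3*(s^2 - 36)) - 9/(s^2 - 9) + 4/s

By linearity of the Laplace transform, transform each term separately.
(-3)·[L{sinh(3t)} = 3/(s^2 - 9)]; L{4} = 4/s; (7/3)·[L{cosh(6t)} = s/(s^2 - 36)].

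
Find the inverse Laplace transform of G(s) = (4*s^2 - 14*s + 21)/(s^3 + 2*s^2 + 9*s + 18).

Factor the denominator: s^3 + 2*s^2 + 9*s + 18 = (s + 2)*(s^2 + 9).
Partial fraction decomposition gives [5/(s + 2)] + [-s/(s^2 + 9)] + [-12/(s^2 + 9)].
Invert each term: 5/(s + 2) ↔ 5e^(-2t); -1·s/(s^2 + 9) ↔ -cos(3t); -4·3/(s^2 + 9) ↔ -4sin(3t).

-4*sin(3*t) - cos(3*t) + 5*exp(-2*t)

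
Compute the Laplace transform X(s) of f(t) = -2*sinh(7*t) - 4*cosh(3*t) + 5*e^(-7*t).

The transform is linear, so treat each term independently.
(-4)·[L{cosh(3t)} = s/(s^2 - 9)]; (5)·[L{e^(-7t)} = 1/(s + 7)]; (-2)·[L{sinh(7t)} = 7/(s^2 - 49)].

X(s) = -4*s/(s^2 - 9) - 14/(s^2 - 49) + 5/(s + 7)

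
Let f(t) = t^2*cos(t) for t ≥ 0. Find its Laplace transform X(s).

X(s) = 2*s*(s^2 - 3)/(s^2 + 1)^3

L{cos(t)} = s/(s^2 + 1).
Then apply L{t^2·g(t)} = (-1)^2 d^2/ds^2[G(s)] with G(s) = s/(s^2 + 1):
differentiating 2 times and applying the sign gives 2*s*(s^2 - 3)/(s^2 + 1)^3.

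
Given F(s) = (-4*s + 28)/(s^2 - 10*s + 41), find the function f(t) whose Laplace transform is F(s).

Complete the square in the denominator: s^2 - 10*s + 41 = (s - 5)^2 + 4^2.
Split the numerator to match: -4*s + 28 = -4·(s - 5) + 2·4.
Invert each term: -4·(s - 5)/((s - 5)^2 + 16) ↔ -4e^(5t)cos(4t); 2·4/((s - 5)^2 + 16) ↔ 2e^(5t)sin(4t).

f(t) = 2*exp(5*t)*sin(4*t) - 4*exp(5*t)*cos(4*t)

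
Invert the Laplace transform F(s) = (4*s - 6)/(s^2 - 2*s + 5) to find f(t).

f(t) = -exp(t)*sin(2*t) + 4*exp(t)*cos(2*t)

Complete the square in the denominator: s^2 - 2*s + 5 = (s - 1)^2 + 2^2.
Split the numerator to match: 4*s - 6 = 4·(s - 1) - 1·2.
Invert each term: 4·(s - 1)/((s - 1)^2 + 4) ↔ 4e^(t)cos(2t); -1·2/((s - 1)^2 + 4) ↔ -e^(t)sin(2t).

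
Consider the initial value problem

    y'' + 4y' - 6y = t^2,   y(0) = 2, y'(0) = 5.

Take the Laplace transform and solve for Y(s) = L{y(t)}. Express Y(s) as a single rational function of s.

Y(s) = (2*s^4 + 13*s^3 + 2)/(s^5 + 4*s^4 - 6*s^3)

Apply the Laplace transform to the equation.
Using L{y''} = s^2 Y - s·y(0) - y'(0) and L{y'} = sY - y(0), with y(0) = 2, y'(0) = 5, the left side becomes (s^2 + 4*s - 6)Y - (2*s + 13).
The right side is L{t^2} = 2/s^3.
So (s^2 + 4*s - 6)Y = 2/s^3 + (2*s + 13).
Isolate Y and clear denominators.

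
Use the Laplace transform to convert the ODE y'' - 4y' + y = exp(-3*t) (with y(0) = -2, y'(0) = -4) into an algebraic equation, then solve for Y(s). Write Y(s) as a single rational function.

Transform both sides with L{·}.
With L{y''} = s^2 Y - s·y(0) - y'(0) and L{y'} = sY - y(0), with y(0) = -2, y'(0) = -4: the LHS transforms to (s^2 - 4*s + 1)Y - (-2*s + 4).
The right side is L{exp(-3*t)} = 1/(s + 3).
So (s^2 - 4*s + 1)Y = 1/(s + 3) + (-2*s + 4).
Solve for Y(s) and write it as one ratio of polynomials.

Y(s) = (-2*s^2 - 2*s + 13)/(s^3 - s^2 - 11*s + 3)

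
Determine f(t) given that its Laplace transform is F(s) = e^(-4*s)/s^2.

The factor e^(-4s) signals a time shift by c = 4 (second shifting theorem).
L{t} = 1!/s^2 = 1/s^2, so L^-1{s^(-2)} = t.
Hence the inverse is u(t - 4) times that function evaluated at t - 4.

f(t) = Heaviside(t - 4)*(t - 4)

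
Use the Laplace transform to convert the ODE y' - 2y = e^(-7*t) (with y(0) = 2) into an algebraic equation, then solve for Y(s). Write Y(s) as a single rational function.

Transform both sides with L{·}.
Using L{y'} = sY - y(0) = sY - 2, the left side becomes (s - 2)Y - (2).
The right side is L{e^(-7*t)} = 1/(s + 7).
So (s - 2)Y = 1/(s + 7) + (2).
Solve for Y(s) and write it as one ratio of polynomials.

Y(s) = (2*s + 15)/(s^2 + 5*s - 14)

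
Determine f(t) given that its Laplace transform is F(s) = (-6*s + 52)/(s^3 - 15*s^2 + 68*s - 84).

f(t) = 2*exp(7*t) - 4*exp(6*t) + 2*exp(2*t)

Factor the denominator: s^3 - 15*s^2 + 68*s - 84 = (s - 7)*(s - 6)*(s - 2).
Partial fraction decomposition gives [2/(s - 2)] + [-4/(s - 6)] + [2/(s - 7)].
Invert each term: 2/(s - 2) ↔ 2e^(2t); -4/(s - 6) ↔ -4e^(6t); 2/(s - 7) ↔ 2e^(7t).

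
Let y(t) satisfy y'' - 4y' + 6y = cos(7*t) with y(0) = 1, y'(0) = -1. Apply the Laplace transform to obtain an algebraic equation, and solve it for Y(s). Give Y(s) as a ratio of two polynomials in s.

Transform both sides with L{·}.
The derivative rules (L{y''} = s^2 Y - s·y(0) - y'(0) and L{y'} = sY - y(0), with y(0) = 1, y'(0) = -1) turn the left side into (s^2 - 4*s + 6)Y - (s - 5).
The right side is L{cos(7*t)} = s/(s^2 + 49).
So (s^2 - 4*s + 6)Y = s/(s^2 + 49) + (s - 5).
Isolate Y and clear denominators.

Y(s) = (s^3 - 5*s^2 + 50*s - 245)/(s^4 - 4*s^3 + 55*s^2 - 196*s + 294)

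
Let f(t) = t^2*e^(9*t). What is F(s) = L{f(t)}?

L{e^(9t)} = 1/(s - 9).
Then apply L{t^2·g(t)} = (-1)^2 d^2/ds^2[G(s)] with G(s) = 1/(s - 9):
differentiating 2 times and applying the sign gives 2/(s - 9)^3.

F(s) = 2/(s - 9)^3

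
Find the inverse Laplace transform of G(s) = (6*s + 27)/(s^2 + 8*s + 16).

3*t*exp(-4*t) + 6*exp(-4*t)

Factor the denominator: s^2 + 8*s + 16 = (s + 4)^2.
Partial fraction decomposition gives [6/(s + 4)] + [3/(s + 4)^2].
Invert each term: 6/(s + 4) ↔ 6e^(-4t); 3/(s + 4)^2 ↔ 3t·e^(-4t).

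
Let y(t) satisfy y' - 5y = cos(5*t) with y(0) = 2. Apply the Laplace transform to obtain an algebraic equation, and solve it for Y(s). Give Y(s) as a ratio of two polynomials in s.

Y(s) = (2*s^2 + s + 50)/(s^3 - 5*s^2 + 25*s - 125)

Transform both sides with L{·}.
Using L{y'} = sY - y(0) = sY - 2, the left side becomes (s - 5)Y - (2).
The right side is L{cos(5*t)} = s/(s^2 + 25).
So (s - 5)Y = s/(s^2 + 25) + (2).
Solve for Y(s) and write it as one ratio of polynomials.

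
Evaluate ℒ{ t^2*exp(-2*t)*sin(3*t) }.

18*(s^2 + 4*s + 1)/(s^2 + 4*s + 13)^3

L{sin(3t)} = 3/(s^2 + 9).
Multiplying by e^(-2t) shifts s → s + 2, so L{exp(-2*t)*sin(3*t)} = 3/((s + 2)^2 + 9).
Then apply L{t^2·g(t)} = (-1)^2 d^2/ds^2[G(s)] with G(s) = 3/((s + 2)^2 + 9):
differentiating 2 times and applying the sign gives 18*(s^2 + 4*s + 1)/(s^2 + 4*s + 13)^3.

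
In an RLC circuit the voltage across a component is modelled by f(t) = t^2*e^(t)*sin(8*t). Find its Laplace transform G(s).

L{sin(8t)} = 8/(s^2 + 64).
Multiplying by e^(t) shifts s → s - 1, so L{e^(t)*sin(8*t)} = 8/((s - 1)^2 + 64).
Then apply L{t^2·g(t)} = (-1)^2 d^2/ds^2[H(s)] with H(s) = 8/((s - 1)^2 + 64):
differentiating 2 times and applying the sign gives 16*(3*s^2 - 6*s - 61)/(s^2 - 2*s + 65)^3.

G(s) = 16*(3*s^2 - 6*s - 61)/(s^2 - 2*s + 65)^3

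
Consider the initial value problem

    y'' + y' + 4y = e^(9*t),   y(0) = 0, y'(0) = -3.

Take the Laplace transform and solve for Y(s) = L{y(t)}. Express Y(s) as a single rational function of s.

Transform both sides with L{·}.
With L{y''} = s^2 Y - s·y(0) - y'(0) and L{y'} = sY - y(0), with y(0) = 0, y'(0) = -3: the LHS transforms to (s^2 + s + 4)Y - (-3).
The right side is L{e^(9*t)} = 1/(s - 9).
So (s^2 + s + 4)Y = 1/(s - 9) + (-3).
Solve for Y(s) and write it as one ratio of polynomials.

Y(s) = (-3*s + 28)/(s^3 - 8*s^2 - 5*s - 36)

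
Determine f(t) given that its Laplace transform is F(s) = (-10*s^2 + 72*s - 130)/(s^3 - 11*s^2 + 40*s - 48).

f(t) = -2*t*exp(4*t) - 6*exp(4*t) - 4*exp(3*t)

Factor the denominator: s^3 - 11*s^2 + 40*s - 48 = (s - 4)^2*(s - 3).
Partial fraction decomposition gives [-6/(s - 4)] + [-2/(s - 4)^2] + [-4/(s - 3)].
Invert each term: -6/(s - 4) ↔ -6e^(4t); -2/(s - 4)^2 ↔ -2t·e^(4t); -4/(s - 3) ↔ -4e^(3t).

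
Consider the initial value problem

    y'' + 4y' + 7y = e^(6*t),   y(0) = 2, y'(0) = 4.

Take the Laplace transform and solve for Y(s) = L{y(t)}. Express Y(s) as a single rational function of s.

Apply the Laplace transform to the equation.
Using L{y''} = s^2 Y - s·y(0) - y'(0) and L{y'} = sY - y(0), with y(0) = 2, y'(0) = 4, the left side becomes (s^2 + 4*s + 7)Y - (2*s + 12).
The right side is L{e^(6*t)} = 1/(s - 6).
So (s^2 + 4*s + 7)Y = 1/(s - 6) + (2*s + 12).
Solve for Y(s) and write it as one ratio of polynomials.

Y(s) = (2*s^2 - 71)/(s^3 - 2*s^2 - 17*s - 42)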